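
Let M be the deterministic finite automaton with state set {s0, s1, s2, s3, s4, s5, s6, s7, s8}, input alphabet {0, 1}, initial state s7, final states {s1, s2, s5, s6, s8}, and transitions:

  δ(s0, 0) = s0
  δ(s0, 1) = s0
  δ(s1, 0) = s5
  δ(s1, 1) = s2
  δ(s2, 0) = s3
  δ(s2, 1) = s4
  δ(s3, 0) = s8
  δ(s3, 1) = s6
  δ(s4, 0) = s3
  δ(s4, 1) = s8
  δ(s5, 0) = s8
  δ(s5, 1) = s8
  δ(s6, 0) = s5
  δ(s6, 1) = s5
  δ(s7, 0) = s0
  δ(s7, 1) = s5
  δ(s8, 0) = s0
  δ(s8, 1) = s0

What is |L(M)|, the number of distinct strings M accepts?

The useful subgraph on states {s5, s7, s8} is acyclic, so L(M) is finite; the longest accepting path visits 3 useful states, giving maximum string length 2.
Counting accepting paths from s7 by length: 1 of length 1, 2 of length 2. Total 3.

3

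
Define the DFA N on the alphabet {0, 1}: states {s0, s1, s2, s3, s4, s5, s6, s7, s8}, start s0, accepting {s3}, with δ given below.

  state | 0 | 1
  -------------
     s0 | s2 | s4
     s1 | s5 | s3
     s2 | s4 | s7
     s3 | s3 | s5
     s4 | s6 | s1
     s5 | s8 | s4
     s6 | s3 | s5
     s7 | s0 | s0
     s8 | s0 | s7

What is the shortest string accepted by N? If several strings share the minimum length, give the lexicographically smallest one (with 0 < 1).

A breadth-first search from s0 reaches an accepting state first via the path s0 → s4 → s6 → s3 on input 100.
No string of length < 3 is accepted (BFS exhausts all shorter strings without reaching an accepting state), and 100 is the lexicographically least accepting string of length 3.

100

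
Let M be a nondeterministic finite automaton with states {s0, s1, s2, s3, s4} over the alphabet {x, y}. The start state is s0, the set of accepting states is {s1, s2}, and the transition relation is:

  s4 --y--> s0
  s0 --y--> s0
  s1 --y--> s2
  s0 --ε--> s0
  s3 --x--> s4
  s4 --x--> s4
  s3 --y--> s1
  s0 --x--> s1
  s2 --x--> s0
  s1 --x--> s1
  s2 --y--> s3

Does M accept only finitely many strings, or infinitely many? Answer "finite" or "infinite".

infinite

State s0 is reachable from the start and can reach an accepting state, and it lies on the cycle s0 → s0.
Traversing that cycle any number of times yields accepted strings of unbounded length, so the language is infinite.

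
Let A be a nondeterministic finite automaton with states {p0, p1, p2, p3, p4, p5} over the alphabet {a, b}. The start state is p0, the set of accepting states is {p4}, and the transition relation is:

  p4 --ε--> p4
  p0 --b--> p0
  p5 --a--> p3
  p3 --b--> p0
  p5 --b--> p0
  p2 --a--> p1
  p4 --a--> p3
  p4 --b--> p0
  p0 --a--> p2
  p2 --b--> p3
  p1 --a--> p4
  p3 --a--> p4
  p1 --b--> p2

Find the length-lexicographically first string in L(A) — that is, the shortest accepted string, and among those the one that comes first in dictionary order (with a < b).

aaa

A breadth-first search from p0 reaches an accepting state first via the path p0 → p2 → p1 → p4 on input aaa.
No string of length < 3 is accepted (BFS exhausts all shorter strings without reaching an accepting state), and aaa is the lexicographically least accepting string of length 3.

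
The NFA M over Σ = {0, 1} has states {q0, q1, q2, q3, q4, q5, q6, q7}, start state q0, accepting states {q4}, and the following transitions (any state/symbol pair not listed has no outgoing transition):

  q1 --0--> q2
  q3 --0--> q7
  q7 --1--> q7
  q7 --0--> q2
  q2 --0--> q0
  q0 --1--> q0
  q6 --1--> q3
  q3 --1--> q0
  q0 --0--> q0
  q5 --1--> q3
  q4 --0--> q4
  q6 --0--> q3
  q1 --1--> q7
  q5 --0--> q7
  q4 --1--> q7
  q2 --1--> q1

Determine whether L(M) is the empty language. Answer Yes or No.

Yes

The states reachable from the start state are {q0}.
None of the accepting states {q4} is reachable, so no string is accepted and L(M) = ∅.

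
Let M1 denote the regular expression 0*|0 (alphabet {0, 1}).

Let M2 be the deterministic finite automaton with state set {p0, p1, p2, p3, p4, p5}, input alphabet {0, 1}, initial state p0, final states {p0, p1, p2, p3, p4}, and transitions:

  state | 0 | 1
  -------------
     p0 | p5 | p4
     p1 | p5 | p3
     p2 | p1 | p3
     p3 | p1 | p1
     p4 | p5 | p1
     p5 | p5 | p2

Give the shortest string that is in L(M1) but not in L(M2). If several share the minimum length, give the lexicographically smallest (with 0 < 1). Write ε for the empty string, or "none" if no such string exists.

The string 0 is accepted by M1 but not by M2.
No shorter string lies in the difference, and 0 is the lexicographically first length-1 string in L(M1) \ L(M2).

0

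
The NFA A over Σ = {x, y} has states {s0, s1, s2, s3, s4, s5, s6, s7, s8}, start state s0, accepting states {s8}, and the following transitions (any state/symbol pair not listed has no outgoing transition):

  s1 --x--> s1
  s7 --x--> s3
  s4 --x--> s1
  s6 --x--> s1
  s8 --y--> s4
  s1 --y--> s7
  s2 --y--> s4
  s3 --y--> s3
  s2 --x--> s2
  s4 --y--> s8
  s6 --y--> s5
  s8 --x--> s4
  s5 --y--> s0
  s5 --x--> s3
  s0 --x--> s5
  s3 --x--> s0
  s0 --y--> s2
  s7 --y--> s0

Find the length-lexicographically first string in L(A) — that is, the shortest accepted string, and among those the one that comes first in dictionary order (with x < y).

yyy

A breadth-first search from s0 reaches an accepting state first via the path s0 → s2 → s4 → s8 on input yyy.
No string of length < 3 is accepted (BFS exhausts all shorter strings without reaching an accepting state), and yyy is the lexicographically least accepting string of length 3.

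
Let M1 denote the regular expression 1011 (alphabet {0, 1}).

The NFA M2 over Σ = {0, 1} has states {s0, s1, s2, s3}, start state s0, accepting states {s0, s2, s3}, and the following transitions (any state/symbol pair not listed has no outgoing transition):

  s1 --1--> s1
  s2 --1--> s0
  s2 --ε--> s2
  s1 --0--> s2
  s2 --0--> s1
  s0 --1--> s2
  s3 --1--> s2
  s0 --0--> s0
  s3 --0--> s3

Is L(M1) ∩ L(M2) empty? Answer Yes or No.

Converting the expression M1 to a DFA (subset construction, then merging equivalent states) gives the minimal DFA with states {r0, r1, r2, r3, r4, r5}, start state r0, accepting states {r5} and transitions r0: 0→r1, 1→r2; r1: 0→r1, 1→r1; r2: 0→r3, 1→r1; r3: 0→r1, 1→r4; r4: 0→r1, 1→r5; r5: 0→r1, 1→r1.
Exploring the product automaton M1 × M2 from the start pair (r0, s0), following both machines on each input symbol, reaches 8 state pairs: (r0, s0), (r1, s0), (r2, s2), (r1, s2), (r3, s1), (r1, s1), (r4, s1), (r5, s1).
M1 accepts in {r5} and M2 accepts in {s0, s2, s3}; no reachable pair has both components accepting, so no string drives both machines to acceptance simultaneously and L(M1) ∩ L(M2) = ∅.
So no string is accepted by both, and the intersection is empty.

Yes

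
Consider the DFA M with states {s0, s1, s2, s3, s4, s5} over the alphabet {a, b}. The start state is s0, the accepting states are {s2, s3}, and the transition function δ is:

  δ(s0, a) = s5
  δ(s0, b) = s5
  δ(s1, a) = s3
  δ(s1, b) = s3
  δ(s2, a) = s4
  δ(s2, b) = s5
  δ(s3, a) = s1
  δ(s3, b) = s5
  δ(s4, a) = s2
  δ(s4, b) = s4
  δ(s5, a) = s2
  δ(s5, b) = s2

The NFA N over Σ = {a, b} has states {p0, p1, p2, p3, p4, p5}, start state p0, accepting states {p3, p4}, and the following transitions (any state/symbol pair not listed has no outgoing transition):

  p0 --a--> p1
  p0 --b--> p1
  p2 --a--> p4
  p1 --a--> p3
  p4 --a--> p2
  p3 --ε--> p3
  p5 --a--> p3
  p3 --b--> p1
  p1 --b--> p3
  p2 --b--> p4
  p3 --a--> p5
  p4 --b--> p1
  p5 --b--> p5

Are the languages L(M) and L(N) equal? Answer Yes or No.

Yes

Exploring the product automaton M × N from the start pair (s0, p0), following both machines on each input symbol, reaches 4 state pairs: (s0, p0), (s5, p1), (s2, p3), (s4, p5).
M accepts in {s2, s3} and N accepts in {p3, p4}. In every reachable pair the two components are either both accepting — (s2, p3) — or both non-accepting, so no string is accepted by exactly one of the machines: L(M) \ L(N) and L(N) \ L(M) are both empty.
Hence every string is accepted by M iff it is accepted by N, and the two languages coincide.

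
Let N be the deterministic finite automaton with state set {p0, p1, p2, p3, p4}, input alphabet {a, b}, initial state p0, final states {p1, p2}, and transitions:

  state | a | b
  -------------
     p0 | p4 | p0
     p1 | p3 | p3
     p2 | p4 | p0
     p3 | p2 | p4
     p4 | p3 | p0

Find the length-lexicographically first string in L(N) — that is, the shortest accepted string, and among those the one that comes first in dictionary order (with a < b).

aaa

A breadth-first search from p0 reaches an accepting state first via the path p0 → p4 → p3 → p2 on input aaa.
No string of length < 3 is accepted (BFS exhausts all shorter strings without reaching an accepting state), and aaa is the lexicographically least accepting string of length 3.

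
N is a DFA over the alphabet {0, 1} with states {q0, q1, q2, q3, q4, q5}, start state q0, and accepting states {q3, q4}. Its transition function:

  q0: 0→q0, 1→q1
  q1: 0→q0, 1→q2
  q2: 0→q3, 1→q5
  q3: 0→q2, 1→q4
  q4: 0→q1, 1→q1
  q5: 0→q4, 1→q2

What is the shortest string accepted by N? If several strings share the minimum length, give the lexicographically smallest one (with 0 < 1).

A breadth-first search from q0 reaches an accepting state first via the path q0 → q1 → q2 → q3 on input 110.
No string of length < 3 is accepted (BFS exhausts all shorter strings without reaching an accepting state), and 110 is the lexicographically least accepting string of length 3.

110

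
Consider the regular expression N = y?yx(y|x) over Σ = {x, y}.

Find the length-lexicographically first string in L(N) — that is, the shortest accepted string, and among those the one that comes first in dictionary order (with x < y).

By inspection of the expression, no string of length less than 3 matches, and yxx is the lexicographically first match of length 3.

yxx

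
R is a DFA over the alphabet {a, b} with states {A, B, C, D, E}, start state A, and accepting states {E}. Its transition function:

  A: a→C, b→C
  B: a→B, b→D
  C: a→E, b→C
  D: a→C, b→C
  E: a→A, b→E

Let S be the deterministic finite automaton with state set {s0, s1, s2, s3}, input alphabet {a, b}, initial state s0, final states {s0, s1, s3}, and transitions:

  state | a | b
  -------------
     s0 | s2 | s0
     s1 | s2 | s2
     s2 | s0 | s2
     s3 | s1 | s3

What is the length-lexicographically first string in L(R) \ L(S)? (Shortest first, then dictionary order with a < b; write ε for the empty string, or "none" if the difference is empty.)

The string ba is accepted by R but not by S.
No shorter string lies in the difference, and ba is the lexicographically first length-2 string in L(R) \ L(S).

ba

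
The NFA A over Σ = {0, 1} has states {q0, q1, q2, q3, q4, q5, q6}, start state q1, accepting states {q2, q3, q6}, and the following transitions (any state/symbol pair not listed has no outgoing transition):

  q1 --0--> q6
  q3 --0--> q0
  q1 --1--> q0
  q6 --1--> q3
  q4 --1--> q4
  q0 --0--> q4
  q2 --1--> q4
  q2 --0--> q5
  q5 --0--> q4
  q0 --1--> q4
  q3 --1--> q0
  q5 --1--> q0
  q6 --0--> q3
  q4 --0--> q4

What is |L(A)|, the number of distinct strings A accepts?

3

The useful subgraph on states {q1, q3, q6} is acyclic, so L(A) is finite; the longest accepting path visits 3 useful states, giving maximum string length 2.
Counting accepting paths from q1 by length: 1 of length 1, 2 of length 2. Total 3.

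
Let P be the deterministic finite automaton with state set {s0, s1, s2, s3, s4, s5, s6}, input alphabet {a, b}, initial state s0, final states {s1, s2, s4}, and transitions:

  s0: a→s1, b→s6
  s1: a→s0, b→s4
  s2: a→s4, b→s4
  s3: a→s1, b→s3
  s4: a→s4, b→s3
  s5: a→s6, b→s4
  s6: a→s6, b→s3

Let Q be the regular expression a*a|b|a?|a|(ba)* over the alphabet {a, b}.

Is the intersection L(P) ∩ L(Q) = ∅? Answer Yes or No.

No

The string a is accepted by both P and Q.
Hence L(P) ∩ L(Q) ≠ ∅.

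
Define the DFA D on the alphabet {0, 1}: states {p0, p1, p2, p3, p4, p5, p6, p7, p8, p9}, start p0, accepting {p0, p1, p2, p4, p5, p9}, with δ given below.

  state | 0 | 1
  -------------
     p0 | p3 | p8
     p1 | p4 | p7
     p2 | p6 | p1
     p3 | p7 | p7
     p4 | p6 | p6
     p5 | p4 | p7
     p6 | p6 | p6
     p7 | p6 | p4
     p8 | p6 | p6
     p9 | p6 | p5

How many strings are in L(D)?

The useful subgraph on states {p0, p3, p4, p7} is acyclic, so L(D) is finite; the longest accepting path visits 4 useful states, giving maximum string length 3.
Counting accepting paths from p0 by length: 1 of length 0, 2 of length 3. Total 3.

3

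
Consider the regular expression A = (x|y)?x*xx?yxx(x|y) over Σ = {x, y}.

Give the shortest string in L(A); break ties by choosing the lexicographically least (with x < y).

xyxxx

By inspection of the expression, no string of length less than 5 matches, and xyxxx is the lexicographically first match of length 5.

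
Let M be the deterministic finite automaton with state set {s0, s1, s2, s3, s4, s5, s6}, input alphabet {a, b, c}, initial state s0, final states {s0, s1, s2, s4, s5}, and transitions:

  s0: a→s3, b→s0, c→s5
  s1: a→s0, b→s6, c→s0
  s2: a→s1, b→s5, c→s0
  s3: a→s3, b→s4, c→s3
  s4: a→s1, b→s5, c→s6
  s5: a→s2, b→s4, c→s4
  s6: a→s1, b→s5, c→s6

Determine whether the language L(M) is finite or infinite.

infinite

State s0 is reachable from the start and can reach an accepting state, and it lies on the cycle s0 → s0.
Traversing that cycle any number of times yields accepted strings of unbounded length, so the language is infinite.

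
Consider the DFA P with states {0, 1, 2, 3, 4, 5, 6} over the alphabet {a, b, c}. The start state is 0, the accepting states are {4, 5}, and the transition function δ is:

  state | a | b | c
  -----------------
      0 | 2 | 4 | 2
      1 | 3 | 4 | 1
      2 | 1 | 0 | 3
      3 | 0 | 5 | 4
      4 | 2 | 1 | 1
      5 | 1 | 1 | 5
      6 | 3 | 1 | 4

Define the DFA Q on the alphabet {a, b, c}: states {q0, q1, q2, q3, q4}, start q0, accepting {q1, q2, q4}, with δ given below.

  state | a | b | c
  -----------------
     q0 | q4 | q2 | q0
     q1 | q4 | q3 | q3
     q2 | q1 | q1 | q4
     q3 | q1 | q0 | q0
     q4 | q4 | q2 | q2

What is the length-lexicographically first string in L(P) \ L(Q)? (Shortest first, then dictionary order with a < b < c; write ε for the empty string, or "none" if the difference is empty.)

bbb

The string bbb is accepted by P but not by Q.
No shorter string lies in the difference, and bbb is the lexicographically first length-3 string in L(P) \ L(Q).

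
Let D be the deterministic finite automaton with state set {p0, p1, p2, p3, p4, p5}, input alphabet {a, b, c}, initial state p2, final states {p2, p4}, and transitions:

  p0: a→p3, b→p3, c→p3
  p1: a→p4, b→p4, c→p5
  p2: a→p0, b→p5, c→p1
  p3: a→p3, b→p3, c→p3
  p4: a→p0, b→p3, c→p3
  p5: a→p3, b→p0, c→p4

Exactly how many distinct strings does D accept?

5

The useful subgraph on states {p1, p2, p4, p5} is acyclic, so L(D) is finite; the longest accepting path visits 4 useful states, giving maximum string length 3.
Counting accepting paths from p2 by length: 1 of length 0, 3 of length 2, 1 of length 3. Total 5.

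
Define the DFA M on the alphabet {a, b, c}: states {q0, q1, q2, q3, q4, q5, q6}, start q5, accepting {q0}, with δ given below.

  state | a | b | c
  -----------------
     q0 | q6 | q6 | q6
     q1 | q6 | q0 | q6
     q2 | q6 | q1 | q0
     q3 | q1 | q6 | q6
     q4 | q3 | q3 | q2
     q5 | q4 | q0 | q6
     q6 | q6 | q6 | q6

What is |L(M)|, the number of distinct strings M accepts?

The useful subgraph on states {q0, q1, q2, q3, q4, q5} is acyclic, so L(M) is finite; the longest accepting path visits 5 useful states, giving maximum string length 4.
Counting accepting paths from q5 by length: 1 of length 1, 1 of length 3, 3 of length 4. Total 5.

5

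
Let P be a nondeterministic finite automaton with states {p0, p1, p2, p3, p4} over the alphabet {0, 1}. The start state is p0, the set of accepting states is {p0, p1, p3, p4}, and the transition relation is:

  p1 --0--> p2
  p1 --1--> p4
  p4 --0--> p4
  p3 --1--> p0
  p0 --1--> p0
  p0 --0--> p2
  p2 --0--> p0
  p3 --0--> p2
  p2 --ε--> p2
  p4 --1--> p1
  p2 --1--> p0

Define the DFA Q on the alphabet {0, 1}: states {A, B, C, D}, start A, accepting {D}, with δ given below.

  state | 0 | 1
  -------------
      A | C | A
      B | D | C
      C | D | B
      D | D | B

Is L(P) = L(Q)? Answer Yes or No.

The empty string ε is accepted by P but rejected by Q.
So L(P) ≠ L(Q).

No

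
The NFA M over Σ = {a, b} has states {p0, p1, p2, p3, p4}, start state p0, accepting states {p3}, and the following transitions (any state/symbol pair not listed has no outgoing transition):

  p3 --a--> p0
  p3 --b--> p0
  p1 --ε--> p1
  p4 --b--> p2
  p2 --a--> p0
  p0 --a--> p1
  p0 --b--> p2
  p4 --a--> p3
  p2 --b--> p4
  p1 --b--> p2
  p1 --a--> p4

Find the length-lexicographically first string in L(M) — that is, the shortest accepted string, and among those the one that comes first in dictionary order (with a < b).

A breadth-first search from p0 reaches an accepting state first via the path p0 → p1 → p4 → p3 on input aaa.
No string of length < 3 is accepted (BFS exhausts all shorter strings without reaching an accepting state), and aaa is the lexicographically least accepting string of length 3.

aaa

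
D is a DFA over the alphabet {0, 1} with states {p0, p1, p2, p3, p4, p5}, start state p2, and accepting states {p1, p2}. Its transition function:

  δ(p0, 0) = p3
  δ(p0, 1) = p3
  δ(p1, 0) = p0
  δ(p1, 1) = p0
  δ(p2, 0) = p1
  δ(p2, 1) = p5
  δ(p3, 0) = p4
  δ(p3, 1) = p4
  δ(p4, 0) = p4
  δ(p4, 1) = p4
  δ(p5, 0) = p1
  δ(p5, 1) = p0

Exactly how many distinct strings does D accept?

3

The useful subgraph on states {p1, p2, p5} is acyclic, so L(D) is finite; the longest accepting path visits 3 useful states, giving maximum string length 2.
Counting accepting paths from p2 by length: 1 of length 0, 1 of length 1, 1 of length 2. Total 3.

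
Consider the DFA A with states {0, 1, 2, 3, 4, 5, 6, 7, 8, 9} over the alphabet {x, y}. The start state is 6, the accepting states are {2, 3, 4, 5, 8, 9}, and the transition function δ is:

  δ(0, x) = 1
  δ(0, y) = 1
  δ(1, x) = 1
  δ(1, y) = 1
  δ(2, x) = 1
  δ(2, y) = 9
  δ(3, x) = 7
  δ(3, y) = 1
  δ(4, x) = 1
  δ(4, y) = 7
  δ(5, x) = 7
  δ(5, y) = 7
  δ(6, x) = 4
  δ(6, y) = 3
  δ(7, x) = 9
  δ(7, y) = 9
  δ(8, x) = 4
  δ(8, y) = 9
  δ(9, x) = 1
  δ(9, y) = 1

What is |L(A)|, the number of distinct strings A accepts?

6

The useful subgraph on states {3, 4, 6, 7, 9} is acyclic, so L(A) is finite; the longest accepting path visits 4 useful states, giving maximum string length 3.
Counting accepting paths from 6 by length: 2 of length 1, 4 of length 3. Total 6.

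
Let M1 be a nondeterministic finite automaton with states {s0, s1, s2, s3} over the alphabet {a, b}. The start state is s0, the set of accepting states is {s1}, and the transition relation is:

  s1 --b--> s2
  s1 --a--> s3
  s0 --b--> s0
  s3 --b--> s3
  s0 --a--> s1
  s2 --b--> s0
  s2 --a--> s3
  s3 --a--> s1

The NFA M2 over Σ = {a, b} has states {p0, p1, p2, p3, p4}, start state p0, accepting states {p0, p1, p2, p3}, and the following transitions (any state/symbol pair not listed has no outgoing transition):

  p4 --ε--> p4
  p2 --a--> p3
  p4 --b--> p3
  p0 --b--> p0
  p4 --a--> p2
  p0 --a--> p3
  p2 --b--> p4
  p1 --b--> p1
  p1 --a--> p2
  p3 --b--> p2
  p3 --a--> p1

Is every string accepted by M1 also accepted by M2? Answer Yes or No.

Exploring the product automaton M1 × M2 from the start pair (s0, p0), following both machines on each input symbol, reaches 15 state pairs: (s0, p0), (s1, p3), (s3, p1), (s2, p2), (s1, p2), (s3, p3), (s0, p4), (s2, p4), (s1, p1), (s3, p2), (s0, p3), (s2, p1), (s3, p4), (s0, p2), (s0, p1).
M1 accepts in {s1} and M2 accepts in {p0, p1, p2, p3}. The reachable pairs whose M1-component is accepting are (s1, p3), (s1, p2), (s1, p1); in each of them the M2-component is accepting too, so the product for L(M1) \ L(M2) (M1-component accepting, M2-component rejecting) has no reachable accepting pair and the difference is empty.
Hence every string in L(M1) is also in L(M2).

Yes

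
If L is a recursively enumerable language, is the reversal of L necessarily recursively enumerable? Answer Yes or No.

Reverse the input and run the recogniser for L on it; this accepts exactly Lᴿ.
So the recursively enumerable languages are closed under reversal.

Yes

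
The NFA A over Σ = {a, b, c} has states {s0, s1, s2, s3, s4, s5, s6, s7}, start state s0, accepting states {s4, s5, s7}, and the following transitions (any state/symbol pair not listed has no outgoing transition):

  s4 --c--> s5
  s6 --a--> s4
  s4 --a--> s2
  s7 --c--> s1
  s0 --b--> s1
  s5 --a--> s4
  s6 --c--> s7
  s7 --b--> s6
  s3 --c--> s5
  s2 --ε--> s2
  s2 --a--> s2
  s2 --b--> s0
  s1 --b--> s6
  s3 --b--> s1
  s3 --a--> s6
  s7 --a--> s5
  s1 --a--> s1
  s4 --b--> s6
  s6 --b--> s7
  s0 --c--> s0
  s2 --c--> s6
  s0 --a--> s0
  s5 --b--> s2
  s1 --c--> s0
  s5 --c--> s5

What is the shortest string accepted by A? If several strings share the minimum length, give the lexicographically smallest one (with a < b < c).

A breadth-first search from s0 reaches an accepting state first via the path s0 → s1 → s6 → s4 on input bba.
No string of length < 3 is accepted (BFS exhausts all shorter strings without reaching an accepting state), and bba is the lexicographically least accepting string of length 3.

bba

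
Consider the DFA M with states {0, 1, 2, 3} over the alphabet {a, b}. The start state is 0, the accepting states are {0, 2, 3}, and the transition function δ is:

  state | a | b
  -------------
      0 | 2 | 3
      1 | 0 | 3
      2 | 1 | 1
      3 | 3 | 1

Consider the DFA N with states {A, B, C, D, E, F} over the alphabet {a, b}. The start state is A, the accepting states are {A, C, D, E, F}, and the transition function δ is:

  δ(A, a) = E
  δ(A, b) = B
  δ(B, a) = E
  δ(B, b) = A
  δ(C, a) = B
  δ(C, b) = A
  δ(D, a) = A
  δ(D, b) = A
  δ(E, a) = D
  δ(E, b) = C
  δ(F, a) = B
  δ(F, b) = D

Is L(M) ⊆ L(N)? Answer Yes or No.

The string b is in L(M) but not in L(N).
So L(M) ⊄ L(N).

No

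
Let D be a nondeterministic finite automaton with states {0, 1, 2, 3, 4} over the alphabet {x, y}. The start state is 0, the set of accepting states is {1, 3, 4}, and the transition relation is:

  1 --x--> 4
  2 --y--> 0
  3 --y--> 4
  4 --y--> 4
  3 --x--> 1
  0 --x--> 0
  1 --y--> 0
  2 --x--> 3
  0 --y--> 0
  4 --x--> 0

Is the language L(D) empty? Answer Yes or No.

The states reachable from the start state are {0}.
None of the accepting states {1, 3, 4} is reachable, so no string is accepted and L(D) = ∅.

Yes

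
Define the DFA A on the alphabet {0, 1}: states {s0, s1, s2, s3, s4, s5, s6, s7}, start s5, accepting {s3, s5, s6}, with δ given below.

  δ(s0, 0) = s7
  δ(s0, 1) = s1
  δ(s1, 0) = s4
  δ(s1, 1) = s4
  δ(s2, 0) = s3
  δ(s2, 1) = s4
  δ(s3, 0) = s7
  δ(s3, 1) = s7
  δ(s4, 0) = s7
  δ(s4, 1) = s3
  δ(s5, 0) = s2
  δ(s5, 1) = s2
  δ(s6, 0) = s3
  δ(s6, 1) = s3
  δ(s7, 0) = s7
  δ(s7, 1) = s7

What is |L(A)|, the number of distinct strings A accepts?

The useful subgraph on states {s2, s3, s4, s5} is acyclic, so L(A) is finite; the longest accepting path visits 4 useful states, giving maximum string length 3.
Counting accepting paths from s5 by length: 1 of length 0, 2 of length 2, 2 of length 3. Total 5.

5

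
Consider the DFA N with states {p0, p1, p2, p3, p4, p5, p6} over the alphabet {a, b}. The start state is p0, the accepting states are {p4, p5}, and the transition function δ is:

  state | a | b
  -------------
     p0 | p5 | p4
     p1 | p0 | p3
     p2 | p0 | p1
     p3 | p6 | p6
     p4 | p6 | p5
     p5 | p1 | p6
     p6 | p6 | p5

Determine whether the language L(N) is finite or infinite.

State p0 is reachable from the start and can reach an accepting state, and it lies on the cycle p0 → p4 → p5 → p1 → p0.
Traversing that cycle any number of times yields accepted strings of unbounded length, so the language is infinite.

infinite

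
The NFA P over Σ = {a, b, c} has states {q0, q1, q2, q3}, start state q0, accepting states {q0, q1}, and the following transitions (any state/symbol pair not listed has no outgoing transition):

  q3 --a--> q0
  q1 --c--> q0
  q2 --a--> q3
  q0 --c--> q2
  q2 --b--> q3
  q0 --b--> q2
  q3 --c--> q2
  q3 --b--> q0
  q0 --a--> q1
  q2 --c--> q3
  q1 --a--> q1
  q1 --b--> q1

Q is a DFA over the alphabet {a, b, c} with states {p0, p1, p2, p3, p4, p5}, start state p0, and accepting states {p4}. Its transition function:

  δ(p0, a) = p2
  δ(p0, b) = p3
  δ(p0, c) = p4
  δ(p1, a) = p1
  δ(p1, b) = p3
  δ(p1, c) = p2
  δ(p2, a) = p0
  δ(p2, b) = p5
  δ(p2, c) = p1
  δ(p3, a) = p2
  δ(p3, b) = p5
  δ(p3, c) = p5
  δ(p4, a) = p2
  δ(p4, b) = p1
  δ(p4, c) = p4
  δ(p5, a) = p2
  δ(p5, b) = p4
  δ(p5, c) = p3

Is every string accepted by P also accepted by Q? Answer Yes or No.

The empty string ε is in L(P) but not in L(Q).
So L(P) ⊄ L(Q).

No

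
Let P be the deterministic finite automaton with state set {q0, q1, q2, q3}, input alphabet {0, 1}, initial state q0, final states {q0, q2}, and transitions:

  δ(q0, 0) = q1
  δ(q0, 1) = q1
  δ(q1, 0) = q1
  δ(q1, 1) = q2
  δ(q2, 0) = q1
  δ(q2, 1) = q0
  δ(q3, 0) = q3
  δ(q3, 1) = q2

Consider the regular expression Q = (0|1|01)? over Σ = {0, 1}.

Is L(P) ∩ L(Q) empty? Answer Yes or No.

No

The empty string ε is accepted by both P and Q.
Hence L(P) ∩ L(Q) ≠ ∅.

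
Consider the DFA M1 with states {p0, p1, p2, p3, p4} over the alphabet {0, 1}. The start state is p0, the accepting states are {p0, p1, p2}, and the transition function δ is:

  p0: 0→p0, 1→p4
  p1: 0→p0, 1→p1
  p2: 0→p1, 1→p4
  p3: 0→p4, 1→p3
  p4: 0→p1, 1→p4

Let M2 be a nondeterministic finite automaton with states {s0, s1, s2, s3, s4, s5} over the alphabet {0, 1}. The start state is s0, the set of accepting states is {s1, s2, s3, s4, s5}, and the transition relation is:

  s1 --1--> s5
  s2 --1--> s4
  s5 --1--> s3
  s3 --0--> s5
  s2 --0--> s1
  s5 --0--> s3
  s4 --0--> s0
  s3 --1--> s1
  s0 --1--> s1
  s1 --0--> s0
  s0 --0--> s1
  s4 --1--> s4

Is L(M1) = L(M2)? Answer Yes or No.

No

The empty string ε is accepted by M1 but rejected by M2.
So L(M1) ≠ L(M2).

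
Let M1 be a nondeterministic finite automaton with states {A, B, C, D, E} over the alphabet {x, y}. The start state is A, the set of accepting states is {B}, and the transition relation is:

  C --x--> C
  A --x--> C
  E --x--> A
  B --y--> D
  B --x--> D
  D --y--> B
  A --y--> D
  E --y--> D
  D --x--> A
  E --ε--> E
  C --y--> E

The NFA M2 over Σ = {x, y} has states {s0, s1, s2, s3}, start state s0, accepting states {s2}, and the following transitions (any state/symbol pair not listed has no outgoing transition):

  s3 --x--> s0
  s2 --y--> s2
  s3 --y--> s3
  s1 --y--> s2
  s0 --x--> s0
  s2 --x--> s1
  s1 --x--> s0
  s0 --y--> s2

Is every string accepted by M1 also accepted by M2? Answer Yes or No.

Yes

Exploring the product automaton M1 × M2 from the start pair (A, s0), following both machines on each input symbol, reaches 7 state pairs: (A, s0), (C, s0), (D, s2), (E, s2), (A, s1), (B, s2), (D, s1).
M1 accepts in {B} and M2 accepts in {s2}. The reachable pairs whose M1-component is accepting are (B, s2); in each of them the M2-component is accepting too, so the product for L(M1) \ L(M2) (M1-component accepting, M2-component rejecting) has no reachable accepting pair and the difference is empty.
Hence every string in L(M1) is also in L(M2).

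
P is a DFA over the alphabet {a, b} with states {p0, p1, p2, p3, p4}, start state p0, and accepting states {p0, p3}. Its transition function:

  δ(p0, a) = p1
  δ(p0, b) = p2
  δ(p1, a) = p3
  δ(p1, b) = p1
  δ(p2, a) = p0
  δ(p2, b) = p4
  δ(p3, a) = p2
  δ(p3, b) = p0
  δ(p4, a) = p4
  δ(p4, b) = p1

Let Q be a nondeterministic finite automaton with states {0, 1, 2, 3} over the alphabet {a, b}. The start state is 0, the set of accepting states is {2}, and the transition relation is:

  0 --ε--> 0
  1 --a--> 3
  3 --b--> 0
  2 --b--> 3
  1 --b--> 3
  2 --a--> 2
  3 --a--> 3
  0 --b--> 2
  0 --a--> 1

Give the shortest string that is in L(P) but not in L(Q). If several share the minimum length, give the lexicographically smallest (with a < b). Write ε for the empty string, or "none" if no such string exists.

ε

The empty string ε is accepted by P but not by Q.
Since ε is the unique shortest string, it is the required witness.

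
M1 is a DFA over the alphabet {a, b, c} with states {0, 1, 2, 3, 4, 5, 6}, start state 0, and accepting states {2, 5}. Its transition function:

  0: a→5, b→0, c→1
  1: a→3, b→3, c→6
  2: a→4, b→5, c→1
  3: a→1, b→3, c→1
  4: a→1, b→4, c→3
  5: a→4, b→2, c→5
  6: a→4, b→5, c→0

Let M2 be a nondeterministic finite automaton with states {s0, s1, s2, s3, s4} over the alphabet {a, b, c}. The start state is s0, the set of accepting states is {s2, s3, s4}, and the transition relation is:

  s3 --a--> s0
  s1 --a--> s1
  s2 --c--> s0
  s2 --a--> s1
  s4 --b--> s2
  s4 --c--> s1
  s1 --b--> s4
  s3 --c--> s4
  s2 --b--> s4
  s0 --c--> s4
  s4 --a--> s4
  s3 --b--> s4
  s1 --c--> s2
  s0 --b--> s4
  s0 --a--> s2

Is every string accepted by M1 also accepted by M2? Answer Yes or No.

The string ac is in L(M1) but not in L(M2).
So L(M1) ⊄ L(M2).

No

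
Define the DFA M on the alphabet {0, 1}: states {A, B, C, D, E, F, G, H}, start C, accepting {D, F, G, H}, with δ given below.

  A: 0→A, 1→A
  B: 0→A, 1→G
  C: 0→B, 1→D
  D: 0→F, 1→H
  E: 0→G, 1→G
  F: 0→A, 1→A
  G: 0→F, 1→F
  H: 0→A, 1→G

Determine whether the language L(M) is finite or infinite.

finite

The useful states (reachable from C and able to reach an accepting state) are {B, C, D, F, G, H}.
Restricted to these states the transition graph has no cycle, so every accepting path has bounded length and L is finite.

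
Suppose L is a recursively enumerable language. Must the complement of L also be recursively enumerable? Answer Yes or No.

If both L and its complement were r.e., running the two recognisers in parallel would decide L, so L would be recursive; but there are r.e. languages that are not recursive (e.g. the halting problem), and their complements are therefore not r.e.

No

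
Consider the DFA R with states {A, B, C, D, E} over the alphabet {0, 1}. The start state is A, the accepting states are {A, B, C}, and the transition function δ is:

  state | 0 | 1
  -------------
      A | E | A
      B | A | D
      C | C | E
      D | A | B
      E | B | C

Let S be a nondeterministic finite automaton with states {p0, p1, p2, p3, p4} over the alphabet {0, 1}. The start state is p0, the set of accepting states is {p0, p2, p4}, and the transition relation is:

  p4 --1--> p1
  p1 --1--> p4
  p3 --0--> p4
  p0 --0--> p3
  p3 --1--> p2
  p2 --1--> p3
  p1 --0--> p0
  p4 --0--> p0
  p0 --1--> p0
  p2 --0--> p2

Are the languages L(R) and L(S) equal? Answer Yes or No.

Exploring the product automaton R × S from the start pair (A, p0), following both machines on each input symbol, reaches 5 state pairs: (A, p0), (E, p3), (B, p4), (C, p2), (D, p1).
R accepts in {A, B, C} and S accepts in {p0, p2, p4}. In every reachable pair the two components are either both accepting — (A, p0), (B, p4), (C, p2) — or both non-accepting, so no string is accepted by exactly one of the machines: L(R) \ L(S) and L(S) \ L(R) are both empty.
Hence every string is accepted by R iff it is accepted by S, and the two languages coincide.

Yes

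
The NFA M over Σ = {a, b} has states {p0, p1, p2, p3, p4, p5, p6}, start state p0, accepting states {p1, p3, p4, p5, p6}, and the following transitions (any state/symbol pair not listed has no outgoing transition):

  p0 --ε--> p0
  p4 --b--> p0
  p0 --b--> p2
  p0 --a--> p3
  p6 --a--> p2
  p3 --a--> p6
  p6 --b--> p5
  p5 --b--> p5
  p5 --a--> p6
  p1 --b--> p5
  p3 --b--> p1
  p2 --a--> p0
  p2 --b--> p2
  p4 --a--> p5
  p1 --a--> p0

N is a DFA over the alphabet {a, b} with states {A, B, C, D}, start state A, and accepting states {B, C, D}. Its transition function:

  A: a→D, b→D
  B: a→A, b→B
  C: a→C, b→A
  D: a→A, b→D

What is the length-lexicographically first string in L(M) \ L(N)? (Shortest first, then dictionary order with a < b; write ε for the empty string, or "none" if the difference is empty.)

aa

The string aa is accepted by M but not by N.
No shorter string lies in the difference, and aa is the lexicographically first length-2 string in L(M) \ L(N).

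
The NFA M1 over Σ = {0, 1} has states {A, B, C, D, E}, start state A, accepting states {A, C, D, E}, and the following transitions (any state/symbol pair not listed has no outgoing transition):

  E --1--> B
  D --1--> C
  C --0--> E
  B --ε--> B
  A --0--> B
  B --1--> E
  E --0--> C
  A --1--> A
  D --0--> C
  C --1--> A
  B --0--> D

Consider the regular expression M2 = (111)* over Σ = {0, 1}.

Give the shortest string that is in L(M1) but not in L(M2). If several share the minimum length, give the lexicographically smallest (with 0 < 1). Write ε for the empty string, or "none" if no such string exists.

1

The string 1 is accepted by M1 but not by M2.
No shorter string lies in the difference, and 1 is the lexicographically first length-1 string in L(M1) \ L(M2).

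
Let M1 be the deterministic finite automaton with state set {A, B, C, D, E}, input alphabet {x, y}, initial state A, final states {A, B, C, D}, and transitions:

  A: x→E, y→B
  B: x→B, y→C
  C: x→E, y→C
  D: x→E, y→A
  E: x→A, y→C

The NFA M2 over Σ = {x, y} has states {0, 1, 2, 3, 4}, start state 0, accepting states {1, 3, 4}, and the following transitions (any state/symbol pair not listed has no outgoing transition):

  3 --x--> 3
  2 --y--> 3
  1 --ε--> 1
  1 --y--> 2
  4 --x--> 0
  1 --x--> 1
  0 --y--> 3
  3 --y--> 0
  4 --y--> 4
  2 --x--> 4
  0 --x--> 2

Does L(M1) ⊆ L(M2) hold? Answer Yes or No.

No

The empty string ε is in L(M1) but not in L(M2).
So L(M1) ⊄ L(M2).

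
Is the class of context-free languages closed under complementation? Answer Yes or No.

CFLs are closed under union, so if they were also closed under complement they would be closed under intersection by De Morgan (L₁ ∩ L₂ is the complement of the union of the complements). But {aⁿbⁿcᵐ} ∩ {aᵐbⁿcⁿ} = {aⁿbⁿcⁿ} is not context-free although both operands are.

No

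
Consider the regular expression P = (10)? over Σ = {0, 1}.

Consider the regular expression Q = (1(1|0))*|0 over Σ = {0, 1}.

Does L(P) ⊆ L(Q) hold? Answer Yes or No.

Yes

Converting the expression P to a DFA (subset construction, then merging equivalent states) gives the minimal DFA with states {p0, p1, p2, p3}, start state p0, accepting states {p0, p3} and transitions p0: 0→p1, 1→p2; p1: 0→p1, 1→p1; p2: 0→p3, 1→p1; p3: 0→p1, 1→p1.
Converting the expression Q to a DFA (subset construction, then merging equivalent states) gives the minimal DFA with states {q0, q1, q2, q3, q4}, start state q0, accepting states {q0, q1, q4} and transitions q0: 0→q1, 1→q2; q1: 0→q3, 1→q3; q2: 0→q4, 1→q4; q3: 0→q3, 1→q3; q4: 0→q3, 1→q2.
Exploring the product automaton P × Q from the start pair (p0, q0), following both machines on each input symbol, reaches 7 state pairs: (p0, q0), (p1, q1), (p2, q2), (p1, q3), (p3, q4), (p1, q4), (p1, q2).
P accepts in {p0, p3} and Q accepts in {q0, q1, q4}. The reachable pairs whose P-component is accepting are (p0, q0), (p3, q4); in each of them the Q-component is accepting too, so the product for L(P) \ L(Q) (P-component accepting, Q-component rejecting) has no reachable accepting pair and the difference is empty.
Hence every string in L(P) is also in L(Q).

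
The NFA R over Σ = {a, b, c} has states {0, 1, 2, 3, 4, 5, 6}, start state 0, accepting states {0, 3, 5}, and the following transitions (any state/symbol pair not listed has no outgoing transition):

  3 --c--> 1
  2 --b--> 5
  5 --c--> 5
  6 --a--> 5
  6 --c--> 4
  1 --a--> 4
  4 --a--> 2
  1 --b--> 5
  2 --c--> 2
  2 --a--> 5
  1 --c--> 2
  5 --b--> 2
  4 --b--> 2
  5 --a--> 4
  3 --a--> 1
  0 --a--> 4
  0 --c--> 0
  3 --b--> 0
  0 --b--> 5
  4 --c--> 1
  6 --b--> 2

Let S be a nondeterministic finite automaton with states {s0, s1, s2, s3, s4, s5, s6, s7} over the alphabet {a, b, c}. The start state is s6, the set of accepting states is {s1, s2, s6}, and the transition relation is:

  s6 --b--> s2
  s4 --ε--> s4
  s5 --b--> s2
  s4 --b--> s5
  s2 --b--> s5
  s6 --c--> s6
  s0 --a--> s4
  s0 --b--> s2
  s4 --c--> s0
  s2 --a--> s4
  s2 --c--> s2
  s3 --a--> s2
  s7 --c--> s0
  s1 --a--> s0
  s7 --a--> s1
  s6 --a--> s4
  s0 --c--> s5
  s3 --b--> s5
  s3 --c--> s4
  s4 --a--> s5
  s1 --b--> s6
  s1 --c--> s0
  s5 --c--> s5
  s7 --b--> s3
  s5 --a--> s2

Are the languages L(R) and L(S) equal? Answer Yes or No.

Exploring the product automaton R × S from the start pair (0, s6), following both machines on each input symbol, reaches 5 state pairs: (0, s6), (4, s4), (5, s2), (2, s5), (1, s0).
R accepts in {0, 3, 5} and S accepts in {s1, s2, s6}. In every reachable pair the two components are either both accepting — (0, s6), (5, s2) — or both non-accepting, so no string is accepted by exactly one of the machines: L(R) \ L(S) and L(S) \ L(R) are both empty.
Hence every string is accepted by R iff it is accepted by S, and the two languages coincide.

Yes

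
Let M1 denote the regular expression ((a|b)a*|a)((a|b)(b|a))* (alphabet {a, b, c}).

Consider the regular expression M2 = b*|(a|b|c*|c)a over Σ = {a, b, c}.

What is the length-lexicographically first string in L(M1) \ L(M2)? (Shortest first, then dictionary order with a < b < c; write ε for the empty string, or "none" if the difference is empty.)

The string aaa is accepted by M1 but not by M2.
No shorter string lies in the difference, and aaa is the lexicographically first length-3 string in L(M1) \ L(M2).

aaa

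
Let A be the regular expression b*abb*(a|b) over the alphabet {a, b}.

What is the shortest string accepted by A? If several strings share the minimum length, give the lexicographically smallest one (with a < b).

By inspection of the expression, no string of length less than 3 matches, and aba is the lexicographically first match of length 3.

aba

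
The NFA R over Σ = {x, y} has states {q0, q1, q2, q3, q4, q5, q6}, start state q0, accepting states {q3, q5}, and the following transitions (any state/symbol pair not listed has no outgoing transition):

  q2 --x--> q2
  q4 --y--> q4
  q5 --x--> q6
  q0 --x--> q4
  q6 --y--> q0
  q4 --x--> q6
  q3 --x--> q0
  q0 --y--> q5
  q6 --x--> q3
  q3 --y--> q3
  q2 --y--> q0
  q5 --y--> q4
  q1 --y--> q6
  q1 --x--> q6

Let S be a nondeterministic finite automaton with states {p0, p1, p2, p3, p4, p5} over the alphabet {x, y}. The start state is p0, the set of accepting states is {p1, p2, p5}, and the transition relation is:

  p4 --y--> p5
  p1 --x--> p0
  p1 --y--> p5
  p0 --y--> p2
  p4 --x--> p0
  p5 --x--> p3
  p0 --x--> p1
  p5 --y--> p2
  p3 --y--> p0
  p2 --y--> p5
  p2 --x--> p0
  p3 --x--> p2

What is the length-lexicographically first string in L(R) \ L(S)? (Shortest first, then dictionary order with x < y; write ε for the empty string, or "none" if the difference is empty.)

The string xxxyxy is accepted by R but not by S.
No shorter string lies in the difference, and xxxyxy is the lexicographically first length-6 string in L(R) \ L(S).

xxxyxy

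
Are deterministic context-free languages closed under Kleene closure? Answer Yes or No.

L = {c aⁿbⁿ : n≥0} ∪ {cc aⁿb²ⁿ : n≥0} is a DCFL (the number of leading c's fixes which ratio the DPDA checks), but L* is not. Every word of L starts with c, so in a factorisation of the string cc aⁱbʲ (i≥1) into words of L each factor begins at one of the two c's: either the whole string is a single word of L (forcing j = 2i), or it splits as c · (c aⁱbʲ) with c ∈ L (take n = 0) and c aⁱbʲ ∈ L (forcing j = i). Thus L* ∩ cca⁺b* = {cc aⁿbⁿ : n≥1} ∪ {cc aⁿb²ⁿ : n≥1}. A DPDA for L* would give one for this intersection with a regular set, and, started from its configuration after reading cc, one for {aⁿbⁿ : n≥1} ∪ {aⁿb²ⁿ : n≥1}, which no deterministic PDA accepts (a DPDA for it would have a single run on aⁿb²ⁿ, accepting after the prefix aⁿbⁿ and accepting again after n more b's; an ordinary PDA that simulates it on a's and b's and, at any moment when it is accepting, may switch to reading only a fresh letter d while feeding each d to the simulation as a b, would accept aⁱbʲdᵏ (k≥1) exactly when both aⁱbʲ and aⁱbʲ⁺ᵏ are in the language, i.e. its language intersected with the regular set a*b*d⁺ would be exactly {aⁿbⁿdⁿ : n≥1} — impossible, since context-free languages are closed under intersection with regular sets and {aⁿbⁿdⁿ} is not context-free). So L* is not a DCFL.

No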